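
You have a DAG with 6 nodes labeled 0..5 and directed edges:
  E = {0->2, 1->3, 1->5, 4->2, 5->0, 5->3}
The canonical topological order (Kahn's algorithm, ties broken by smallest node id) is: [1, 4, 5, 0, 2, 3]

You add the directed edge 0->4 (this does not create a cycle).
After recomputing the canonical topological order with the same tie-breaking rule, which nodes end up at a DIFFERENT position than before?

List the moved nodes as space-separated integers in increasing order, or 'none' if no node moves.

Old toposort: [1, 4, 5, 0, 2, 3]
Added edge 0->4
Recompute Kahn (smallest-id tiebreak):
  initial in-degrees: [1, 0, 2, 2, 1, 1]
  ready (indeg=0): [1]
  pop 1: indeg[3]->1; indeg[5]->0 | ready=[5] | order so far=[1]
  pop 5: indeg[0]->0; indeg[3]->0 | ready=[0, 3] | order so far=[1, 5]
  pop 0: indeg[2]->1; indeg[4]->0 | ready=[3, 4] | order so far=[1, 5, 0]
  pop 3: no out-edges | ready=[4] | order so far=[1, 5, 0, 3]
  pop 4: indeg[2]->0 | ready=[2] | order so far=[1, 5, 0, 3, 4]
  pop 2: no out-edges | ready=[] | order so far=[1, 5, 0, 3, 4, 2]
New canonical toposort: [1, 5, 0, 3, 4, 2]
Compare positions:
  Node 0: index 3 -> 2 (moved)
  Node 1: index 0 -> 0 (same)
  Node 2: index 4 -> 5 (moved)
  Node 3: index 5 -> 3 (moved)
  Node 4: index 1 -> 4 (moved)
  Node 5: index 2 -> 1 (moved)
Nodes that changed position: 0 2 3 4 5

Answer: 0 2 3 4 5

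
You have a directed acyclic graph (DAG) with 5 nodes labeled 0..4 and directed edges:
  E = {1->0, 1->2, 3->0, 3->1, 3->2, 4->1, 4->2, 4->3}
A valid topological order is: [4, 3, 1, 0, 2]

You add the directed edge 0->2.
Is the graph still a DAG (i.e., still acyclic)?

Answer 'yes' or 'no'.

Given toposort: [4, 3, 1, 0, 2]
Position of 0: index 3; position of 2: index 4
New edge 0->2: forward
Forward edge: respects the existing order. Still a DAG, same toposort still valid.
Still a DAG? yes

Answer: yes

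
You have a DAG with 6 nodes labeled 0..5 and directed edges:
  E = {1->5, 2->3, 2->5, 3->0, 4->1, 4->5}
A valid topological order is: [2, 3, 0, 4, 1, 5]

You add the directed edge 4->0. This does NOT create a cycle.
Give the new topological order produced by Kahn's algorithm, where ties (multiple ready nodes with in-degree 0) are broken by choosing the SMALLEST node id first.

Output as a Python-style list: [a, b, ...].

Old toposort: [2, 3, 0, 4, 1, 5]
Added edge: 4->0
Position of 4 (3) > position of 0 (2). Must reorder: 4 must now come before 0.
Run Kahn's algorithm (break ties by smallest node id):
  initial in-degrees: [2, 1, 0, 1, 0, 3]
  ready (indeg=0): [2, 4]
  pop 2: indeg[3]->0; indeg[5]->2 | ready=[3, 4] | order so far=[2]
  pop 3: indeg[0]->1 | ready=[4] | order so far=[2, 3]
  pop 4: indeg[0]->0; indeg[1]->0; indeg[5]->1 | ready=[0, 1] | order so far=[2, 3, 4]
  pop 0: no out-edges | ready=[1] | order so far=[2, 3, 4, 0]
  pop 1: indeg[5]->0 | ready=[5] | order so far=[2, 3, 4, 0, 1]
  pop 5: no out-edges | ready=[] | order so far=[2, 3, 4, 0, 1, 5]
  Result: [2, 3, 4, 0, 1, 5]

Answer: [2, 3, 4, 0, 1, 5]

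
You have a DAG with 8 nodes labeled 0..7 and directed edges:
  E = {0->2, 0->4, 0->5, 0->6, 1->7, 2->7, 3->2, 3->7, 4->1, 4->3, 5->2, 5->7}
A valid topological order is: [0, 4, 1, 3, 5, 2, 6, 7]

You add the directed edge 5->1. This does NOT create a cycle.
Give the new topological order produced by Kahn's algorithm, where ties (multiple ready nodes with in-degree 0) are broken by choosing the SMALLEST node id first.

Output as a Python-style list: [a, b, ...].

Old toposort: [0, 4, 1, 3, 5, 2, 6, 7]
Added edge: 5->1
Position of 5 (4) > position of 1 (2). Must reorder: 5 must now come before 1.
Run Kahn's algorithm (break ties by smallest node id):
  initial in-degrees: [0, 2, 3, 1, 1, 1, 1, 4]
  ready (indeg=0): [0]
  pop 0: indeg[2]->2; indeg[4]->0; indeg[5]->0; indeg[6]->0 | ready=[4, 5, 6] | order so far=[0]
  pop 4: indeg[1]->1; indeg[3]->0 | ready=[3, 5, 6] | order so far=[0, 4]
  pop 3: indeg[2]->1; indeg[7]->3 | ready=[5, 6] | order so far=[0, 4, 3]
  pop 5: indeg[1]->0; indeg[2]->0; indeg[7]->2 | ready=[1, 2, 6] | order so far=[0, 4, 3, 5]
  pop 1: indeg[7]->1 | ready=[2, 6] | order so far=[0, 4, 3, 5, 1]
  pop 2: indeg[7]->0 | ready=[6, 7] | order so far=[0, 4, 3, 5, 1, 2]
  pop 6: no out-edges | ready=[7] | order so far=[0, 4, 3, 5, 1, 2, 6]
  pop 7: no out-edges | ready=[] | order so far=[0, 4, 3, 5, 1, 2, 6, 7]
  Result: [0, 4, 3, 5, 1, 2, 6, 7]

Answer: [0, 4, 3, 5, 1, 2, 6, 7]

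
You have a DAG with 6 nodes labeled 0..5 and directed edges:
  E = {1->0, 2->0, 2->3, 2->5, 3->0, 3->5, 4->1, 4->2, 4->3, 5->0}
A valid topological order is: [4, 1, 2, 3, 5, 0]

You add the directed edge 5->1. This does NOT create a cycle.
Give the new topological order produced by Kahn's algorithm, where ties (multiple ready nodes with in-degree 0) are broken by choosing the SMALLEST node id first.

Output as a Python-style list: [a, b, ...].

Old toposort: [4, 1, 2, 3, 5, 0]
Added edge: 5->1
Position of 5 (4) > position of 1 (1). Must reorder: 5 must now come before 1.
Run Kahn's algorithm (break ties by smallest node id):
  initial in-degrees: [4, 2, 1, 2, 0, 2]
  ready (indeg=0): [4]
  pop 4: indeg[1]->1; indeg[2]->0; indeg[3]->1 | ready=[2] | order so far=[4]
  pop 2: indeg[0]->3; indeg[3]->0; indeg[5]->1 | ready=[3] | order so far=[4, 2]
  pop 3: indeg[0]->2; indeg[5]->0 | ready=[5] | order so far=[4, 2, 3]
  pop 5: indeg[0]->1; indeg[1]->0 | ready=[1] | order so far=[4, 2, 3, 5]
  pop 1: indeg[0]->0 | ready=[0] | order so far=[4, 2, 3, 5, 1]
  pop 0: no out-edges | ready=[] | order so far=[4, 2, 3, 5, 1, 0]
  Result: [4, 2, 3, 5, 1, 0]

Answer: [4, 2, 3, 5, 1, 0]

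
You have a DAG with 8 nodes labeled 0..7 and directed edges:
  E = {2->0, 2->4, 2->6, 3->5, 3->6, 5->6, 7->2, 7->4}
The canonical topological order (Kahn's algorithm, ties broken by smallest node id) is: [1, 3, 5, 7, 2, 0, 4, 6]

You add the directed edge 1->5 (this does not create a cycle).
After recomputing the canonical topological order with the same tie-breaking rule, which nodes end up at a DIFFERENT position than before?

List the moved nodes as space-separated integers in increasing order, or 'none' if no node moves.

Old toposort: [1, 3, 5, 7, 2, 0, 4, 6]
Added edge 1->5
Recompute Kahn (smallest-id tiebreak):
  initial in-degrees: [1, 0, 1, 0, 2, 2, 3, 0]
  ready (indeg=0): [1, 3, 7]
  pop 1: indeg[5]->1 | ready=[3, 7] | order so far=[1]
  pop 3: indeg[5]->0; indeg[6]->2 | ready=[5, 7] | order so far=[1, 3]
  pop 5: indeg[6]->1 | ready=[7] | order so far=[1, 3, 5]
  pop 7: indeg[2]->0; indeg[4]->1 | ready=[2] | order so far=[1, 3, 5, 7]
  pop 2: indeg[0]->0; indeg[4]->0; indeg[6]->0 | ready=[0, 4, 6] | order so far=[1, 3, 5, 7, 2]
  pop 0: no out-edges | ready=[4, 6] | order so far=[1, 3, 5, 7, 2, 0]
  pop 4: no out-edges | ready=[6] | order so far=[1, 3, 5, 7, 2, 0, 4]
  pop 6: no out-edges | ready=[] | order so far=[1, 3, 5, 7, 2, 0, 4, 6]
New canonical toposort: [1, 3, 5, 7, 2, 0, 4, 6]
Compare positions:
  Node 0: index 5 -> 5 (same)
  Node 1: index 0 -> 0 (same)
  Node 2: index 4 -> 4 (same)
  Node 3: index 1 -> 1 (same)
  Node 4: index 6 -> 6 (same)
  Node 5: index 2 -> 2 (same)
  Node 6: index 7 -> 7 (same)
  Node 7: index 3 -> 3 (same)
Nodes that changed position: none

Answer: none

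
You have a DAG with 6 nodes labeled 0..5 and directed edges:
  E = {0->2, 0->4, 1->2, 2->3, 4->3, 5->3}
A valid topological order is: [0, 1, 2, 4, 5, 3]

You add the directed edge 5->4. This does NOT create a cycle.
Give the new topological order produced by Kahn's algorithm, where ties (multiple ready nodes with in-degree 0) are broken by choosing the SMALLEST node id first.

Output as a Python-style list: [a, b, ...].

Answer: [0, 1, 2, 5, 4, 3]

Derivation:
Old toposort: [0, 1, 2, 4, 5, 3]
Added edge: 5->4
Position of 5 (4) > position of 4 (3). Must reorder: 5 must now come before 4.
Run Kahn's algorithm (break ties by smallest node id):
  initial in-degrees: [0, 0, 2, 3, 2, 0]
  ready (indeg=0): [0, 1, 5]
  pop 0: indeg[2]->1; indeg[4]->1 | ready=[1, 5] | order so far=[0]
  pop 1: indeg[2]->0 | ready=[2, 5] | order so far=[0, 1]
  pop 2: indeg[3]->2 | ready=[5] | order so far=[0, 1, 2]
  pop 5: indeg[3]->1; indeg[4]->0 | ready=[4] | order so far=[0, 1, 2, 5]
  pop 4: indeg[3]->0 | ready=[3] | order so far=[0, 1, 2, 5, 4]
  pop 3: no out-edges | ready=[] | order so far=[0, 1, 2, 5, 4, 3]
  Result: [0, 1, 2, 5, 4, 3]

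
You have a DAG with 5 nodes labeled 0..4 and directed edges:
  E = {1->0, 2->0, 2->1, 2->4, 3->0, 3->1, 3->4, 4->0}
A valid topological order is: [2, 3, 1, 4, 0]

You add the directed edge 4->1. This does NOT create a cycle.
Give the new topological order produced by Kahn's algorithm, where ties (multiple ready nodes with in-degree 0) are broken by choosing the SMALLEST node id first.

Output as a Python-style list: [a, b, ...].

Old toposort: [2, 3, 1, 4, 0]
Added edge: 4->1
Position of 4 (3) > position of 1 (2). Must reorder: 4 must now come before 1.
Run Kahn's algorithm (break ties by smallest node id):
  initial in-degrees: [4, 3, 0, 0, 2]
  ready (indeg=0): [2, 3]
  pop 2: indeg[0]->3; indeg[1]->2; indeg[4]->1 | ready=[3] | order so far=[2]
  pop 3: indeg[0]->2; indeg[1]->1; indeg[4]->0 | ready=[4] | order so far=[2, 3]
  pop 4: indeg[0]->1; indeg[1]->0 | ready=[1] | order so far=[2, 3, 4]
  pop 1: indeg[0]->0 | ready=[0] | order so far=[2, 3, 4, 1]
  pop 0: no out-edges | ready=[] | order so far=[2, 3, 4, 1, 0]
  Result: [2, 3, 4, 1, 0]

Answer: [2, 3, 4, 1, 0]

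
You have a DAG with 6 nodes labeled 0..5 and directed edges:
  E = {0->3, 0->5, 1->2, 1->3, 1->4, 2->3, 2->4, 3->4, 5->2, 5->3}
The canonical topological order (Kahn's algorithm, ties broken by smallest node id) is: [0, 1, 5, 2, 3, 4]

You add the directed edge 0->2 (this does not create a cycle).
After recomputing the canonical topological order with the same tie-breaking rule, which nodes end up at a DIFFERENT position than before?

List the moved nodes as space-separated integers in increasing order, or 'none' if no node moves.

Old toposort: [0, 1, 5, 2, 3, 4]
Added edge 0->2
Recompute Kahn (smallest-id tiebreak):
  initial in-degrees: [0, 0, 3, 4, 3, 1]
  ready (indeg=0): [0, 1]
  pop 0: indeg[2]->2; indeg[3]->3; indeg[5]->0 | ready=[1, 5] | order so far=[0]
  pop 1: indeg[2]->1; indeg[3]->2; indeg[4]->2 | ready=[5] | order so far=[0, 1]
  pop 5: indeg[2]->0; indeg[3]->1 | ready=[2] | order so far=[0, 1, 5]
  pop 2: indeg[3]->0; indeg[4]->1 | ready=[3] | order so far=[0, 1, 5, 2]
  pop 3: indeg[4]->0 | ready=[4] | order so far=[0, 1, 5, 2, 3]
  pop 4: no out-edges | ready=[] | order so far=[0, 1, 5, 2, 3, 4]
New canonical toposort: [0, 1, 5, 2, 3, 4]
Compare positions:
  Node 0: index 0 -> 0 (same)
  Node 1: index 1 -> 1 (same)
  Node 2: index 3 -> 3 (same)
  Node 3: index 4 -> 4 (same)
  Node 4: index 5 -> 5 (same)
  Node 5: index 2 -> 2 (same)
Nodes that changed position: none

Answer: none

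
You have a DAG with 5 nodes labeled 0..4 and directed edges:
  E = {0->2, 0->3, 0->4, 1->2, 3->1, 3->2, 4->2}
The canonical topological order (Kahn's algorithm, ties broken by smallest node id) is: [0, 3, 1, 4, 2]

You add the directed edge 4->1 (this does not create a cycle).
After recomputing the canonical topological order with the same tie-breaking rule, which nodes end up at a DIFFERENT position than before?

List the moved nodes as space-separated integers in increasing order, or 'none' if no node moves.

Answer: 1 4

Derivation:
Old toposort: [0, 3, 1, 4, 2]
Added edge 4->1
Recompute Kahn (smallest-id tiebreak):
  initial in-degrees: [0, 2, 4, 1, 1]
  ready (indeg=0): [0]
  pop 0: indeg[2]->3; indeg[3]->0; indeg[4]->0 | ready=[3, 4] | order so far=[0]
  pop 3: indeg[1]->1; indeg[2]->2 | ready=[4] | order so far=[0, 3]
  pop 4: indeg[1]->0; indeg[2]->1 | ready=[1] | order so far=[0, 3, 4]
  pop 1: indeg[2]->0 | ready=[2] | order so far=[0, 3, 4, 1]
  pop 2: no out-edges | ready=[] | order so far=[0, 3, 4, 1, 2]
New canonical toposort: [0, 3, 4, 1, 2]
Compare positions:
  Node 0: index 0 -> 0 (same)
  Node 1: index 2 -> 3 (moved)
  Node 2: index 4 -> 4 (same)
  Node 3: index 1 -> 1 (same)
  Node 4: index 3 -> 2 (moved)
Nodes that changed position: 1 4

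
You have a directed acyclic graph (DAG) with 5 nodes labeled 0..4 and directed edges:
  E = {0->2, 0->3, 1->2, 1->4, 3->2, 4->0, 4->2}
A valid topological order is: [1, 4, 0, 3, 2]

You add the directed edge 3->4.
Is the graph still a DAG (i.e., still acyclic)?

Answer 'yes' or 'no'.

Answer: no

Derivation:
Given toposort: [1, 4, 0, 3, 2]
Position of 3: index 3; position of 4: index 1
New edge 3->4: backward (u after v in old order)
Backward edge: old toposort is now invalid. Check if this creates a cycle.
Does 4 already reach 3? Reachable from 4: [0, 2, 3, 4]. YES -> cycle!
Still a DAG? no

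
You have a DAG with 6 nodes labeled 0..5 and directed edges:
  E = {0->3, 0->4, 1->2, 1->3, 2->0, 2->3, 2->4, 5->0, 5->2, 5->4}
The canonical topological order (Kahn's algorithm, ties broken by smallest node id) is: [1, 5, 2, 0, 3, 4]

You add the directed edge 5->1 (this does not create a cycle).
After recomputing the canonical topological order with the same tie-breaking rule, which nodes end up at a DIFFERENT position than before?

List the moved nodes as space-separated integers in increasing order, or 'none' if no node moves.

Old toposort: [1, 5, 2, 0, 3, 4]
Added edge 5->1
Recompute Kahn (smallest-id tiebreak):
  initial in-degrees: [2, 1, 2, 3, 3, 0]
  ready (indeg=0): [5]
  pop 5: indeg[0]->1; indeg[1]->0; indeg[2]->1; indeg[4]->2 | ready=[1] | order so far=[5]
  pop 1: indeg[2]->0; indeg[3]->2 | ready=[2] | order so far=[5, 1]
  pop 2: indeg[0]->0; indeg[3]->1; indeg[4]->1 | ready=[0] | order so far=[5, 1, 2]
  pop 0: indeg[3]->0; indeg[4]->0 | ready=[3, 4] | order so far=[5, 1, 2, 0]
  pop 3: no out-edges | ready=[4] | order so far=[5, 1, 2, 0, 3]
  pop 4: no out-edges | ready=[] | order so far=[5, 1, 2, 0, 3, 4]
New canonical toposort: [5, 1, 2, 0, 3, 4]
Compare positions:
  Node 0: index 3 -> 3 (same)
  Node 1: index 0 -> 1 (moved)
  Node 2: index 2 -> 2 (same)
  Node 3: index 4 -> 4 (same)
  Node 4: index 5 -> 5 (same)
  Node 5: index 1 -> 0 (moved)
Nodes that changed position: 1 5

Answer: 1 5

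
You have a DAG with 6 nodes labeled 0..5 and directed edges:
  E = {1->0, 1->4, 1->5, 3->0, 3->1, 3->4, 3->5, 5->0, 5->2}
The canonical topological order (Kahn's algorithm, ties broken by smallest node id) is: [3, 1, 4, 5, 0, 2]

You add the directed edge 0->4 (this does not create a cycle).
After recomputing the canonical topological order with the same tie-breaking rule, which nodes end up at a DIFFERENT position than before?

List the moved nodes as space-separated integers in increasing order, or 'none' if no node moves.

Answer: 0 2 4 5

Derivation:
Old toposort: [3, 1, 4, 5, 0, 2]
Added edge 0->4
Recompute Kahn (smallest-id tiebreak):
  initial in-degrees: [3, 1, 1, 0, 3, 2]
  ready (indeg=0): [3]
  pop 3: indeg[0]->2; indeg[1]->0; indeg[4]->2; indeg[5]->1 | ready=[1] | order so far=[3]
  pop 1: indeg[0]->1; indeg[4]->1; indeg[5]->0 | ready=[5] | order so far=[3, 1]
  pop 5: indeg[0]->0; indeg[2]->0 | ready=[0, 2] | order so far=[3, 1, 5]
  pop 0: indeg[4]->0 | ready=[2, 4] | order so far=[3, 1, 5, 0]
  pop 2: no out-edges | ready=[4] | order so far=[3, 1, 5, 0, 2]
  pop 4: no out-edges | ready=[] | order so far=[3, 1, 5, 0, 2, 4]
New canonical toposort: [3, 1, 5, 0, 2, 4]
Compare positions:
  Node 0: index 4 -> 3 (moved)
  Node 1: index 1 -> 1 (same)
  Node 2: index 5 -> 4 (moved)
  Node 3: index 0 -> 0 (same)
  Node 4: index 2 -> 5 (moved)
  Node 5: index 3 -> 2 (moved)
Nodes that changed position: 0 2 4 5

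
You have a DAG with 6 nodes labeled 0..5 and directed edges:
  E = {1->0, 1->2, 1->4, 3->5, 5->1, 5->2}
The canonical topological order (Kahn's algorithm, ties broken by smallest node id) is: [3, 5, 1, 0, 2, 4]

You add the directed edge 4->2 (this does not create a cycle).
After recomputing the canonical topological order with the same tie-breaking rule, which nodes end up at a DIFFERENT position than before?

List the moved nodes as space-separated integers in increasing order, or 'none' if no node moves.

Old toposort: [3, 5, 1, 0, 2, 4]
Added edge 4->2
Recompute Kahn (smallest-id tiebreak):
  initial in-degrees: [1, 1, 3, 0, 1, 1]
  ready (indeg=0): [3]
  pop 3: indeg[5]->0 | ready=[5] | order so far=[3]
  pop 5: indeg[1]->0; indeg[2]->2 | ready=[1] | order so far=[3, 5]
  pop 1: indeg[0]->0; indeg[2]->1; indeg[4]->0 | ready=[0, 4] | order so far=[3, 5, 1]
  pop 0: no out-edges | ready=[4] | order so far=[3, 5, 1, 0]
  pop 4: indeg[2]->0 | ready=[2] | order so far=[3, 5, 1, 0, 4]
  pop 2: no out-edges | ready=[] | order so far=[3, 5, 1, 0, 4, 2]
New canonical toposort: [3, 5, 1, 0, 4, 2]
Compare positions:
  Node 0: index 3 -> 3 (same)
  Node 1: index 2 -> 2 (same)
  Node 2: index 4 -> 5 (moved)
  Node 3: index 0 -> 0 (same)
  Node 4: index 5 -> 4 (moved)
  Node 5: index 1 -> 1 (same)
Nodes that changed position: 2 4

Answer: 2 4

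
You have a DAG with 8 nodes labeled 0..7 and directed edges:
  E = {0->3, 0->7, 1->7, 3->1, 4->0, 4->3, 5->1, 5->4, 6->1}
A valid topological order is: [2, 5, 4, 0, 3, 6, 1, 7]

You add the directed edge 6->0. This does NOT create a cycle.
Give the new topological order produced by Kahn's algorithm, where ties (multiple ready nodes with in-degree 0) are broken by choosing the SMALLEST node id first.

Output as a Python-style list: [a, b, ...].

Old toposort: [2, 5, 4, 0, 3, 6, 1, 7]
Added edge: 6->0
Position of 6 (5) > position of 0 (3). Must reorder: 6 must now come before 0.
Run Kahn's algorithm (break ties by smallest node id):
  initial in-degrees: [2, 3, 0, 2, 1, 0, 0, 2]
  ready (indeg=0): [2, 5, 6]
  pop 2: no out-edges | ready=[5, 6] | order so far=[2]
  pop 5: indeg[1]->2; indeg[4]->0 | ready=[4, 6] | order so far=[2, 5]
  pop 4: indeg[0]->1; indeg[3]->1 | ready=[6] | order so far=[2, 5, 4]
  pop 6: indeg[0]->0; indeg[1]->1 | ready=[0] | order so far=[2, 5, 4, 6]
  pop 0: indeg[3]->0; indeg[7]->1 | ready=[3] | order so far=[2, 5, 4, 6, 0]
  pop 3: indeg[1]->0 | ready=[1] | order so far=[2, 5, 4, 6, 0, 3]
  pop 1: indeg[7]->0 | ready=[7] | order so far=[2, 5, 4, 6, 0, 3, 1]
  pop 7: no out-edges | ready=[] | order so far=[2, 5, 4, 6, 0, 3, 1, 7]
  Result: [2, 5, 4, 6, 0, 3, 1, 7]

Answer: [2, 5, 4, 6, 0, 3, 1, 7]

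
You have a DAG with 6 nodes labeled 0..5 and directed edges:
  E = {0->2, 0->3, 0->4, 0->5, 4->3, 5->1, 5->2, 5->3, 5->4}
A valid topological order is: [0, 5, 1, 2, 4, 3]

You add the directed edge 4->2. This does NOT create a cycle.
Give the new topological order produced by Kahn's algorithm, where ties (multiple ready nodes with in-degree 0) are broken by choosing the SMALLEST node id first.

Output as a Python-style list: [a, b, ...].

Answer: [0, 5, 1, 4, 2, 3]

Derivation:
Old toposort: [0, 5, 1, 2, 4, 3]
Added edge: 4->2
Position of 4 (4) > position of 2 (3). Must reorder: 4 must now come before 2.
Run Kahn's algorithm (break ties by smallest node id):
  initial in-degrees: [0, 1, 3, 3, 2, 1]
  ready (indeg=0): [0]
  pop 0: indeg[2]->2; indeg[3]->2; indeg[4]->1; indeg[5]->0 | ready=[5] | order so far=[0]
  pop 5: indeg[1]->0; indeg[2]->1; indeg[3]->1; indeg[4]->0 | ready=[1, 4] | order so far=[0, 5]
  pop 1: no out-edges | ready=[4] | order so far=[0, 5, 1]
  pop 4: indeg[2]->0; indeg[3]->0 | ready=[2, 3] | order so far=[0, 5, 1, 4]
  pop 2: no out-edges | ready=[3] | order so far=[0, 5, 1, 4, 2]
  pop 3: no out-edges | ready=[] | order so far=[0, 5, 1, 4, 2, 3]
  Result: [0, 5, 1, 4, 2, 3]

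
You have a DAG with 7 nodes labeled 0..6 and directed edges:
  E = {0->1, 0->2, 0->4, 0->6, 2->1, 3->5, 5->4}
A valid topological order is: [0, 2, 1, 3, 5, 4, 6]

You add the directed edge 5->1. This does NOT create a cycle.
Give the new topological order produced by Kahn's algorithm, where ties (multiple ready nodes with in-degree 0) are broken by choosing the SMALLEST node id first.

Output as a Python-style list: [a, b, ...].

Answer: [0, 2, 3, 5, 1, 4, 6]

Derivation:
Old toposort: [0, 2, 1, 3, 5, 4, 6]
Added edge: 5->1
Position of 5 (4) > position of 1 (2). Must reorder: 5 must now come before 1.
Run Kahn's algorithm (break ties by smallest node id):
  initial in-degrees: [0, 3, 1, 0, 2, 1, 1]
  ready (indeg=0): [0, 3]
  pop 0: indeg[1]->2; indeg[2]->0; indeg[4]->1; indeg[6]->0 | ready=[2, 3, 6] | order so far=[0]
  pop 2: indeg[1]->1 | ready=[3, 6] | order so far=[0, 2]
  pop 3: indeg[5]->0 | ready=[5, 6] | order so far=[0, 2, 3]
  pop 5: indeg[1]->0; indeg[4]->0 | ready=[1, 4, 6] | order so far=[0, 2, 3, 5]
  pop 1: no out-edges | ready=[4, 6] | order so far=[0, 2, 3, 5, 1]
  pop 4: no out-edges | ready=[6] | order so far=[0, 2, 3, 5, 1, 4]
  pop 6: no out-edges | ready=[] | order so far=[0, 2, 3, 5, 1, 4, 6]
  Result: [0, 2, 3, 5, 1, 4, 6]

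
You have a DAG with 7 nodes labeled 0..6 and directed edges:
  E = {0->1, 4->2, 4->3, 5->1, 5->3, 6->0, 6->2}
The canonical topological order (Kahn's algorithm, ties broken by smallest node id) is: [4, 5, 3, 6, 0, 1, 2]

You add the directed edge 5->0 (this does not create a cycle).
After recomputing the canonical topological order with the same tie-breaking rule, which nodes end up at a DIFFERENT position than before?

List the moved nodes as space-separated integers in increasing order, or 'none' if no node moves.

Old toposort: [4, 5, 3, 6, 0, 1, 2]
Added edge 5->0
Recompute Kahn (smallest-id tiebreak):
  initial in-degrees: [2, 2, 2, 2, 0, 0, 0]
  ready (indeg=0): [4, 5, 6]
  pop 4: indeg[2]->1; indeg[3]->1 | ready=[5, 6] | order so far=[4]
  pop 5: indeg[0]->1; indeg[1]->1; indeg[3]->0 | ready=[3, 6] | order so far=[4, 5]
  pop 3: no out-edges | ready=[6] | order so far=[4, 5, 3]
  pop 6: indeg[0]->0; indeg[2]->0 | ready=[0, 2] | order so far=[4, 5, 3, 6]
  pop 0: indeg[1]->0 | ready=[1, 2] | order so far=[4, 5, 3, 6, 0]
  pop 1: no out-edges | ready=[2] | order so far=[4, 5, 3, 6, 0, 1]
  pop 2: no out-edges | ready=[] | order so far=[4, 5, 3, 6, 0, 1, 2]
New canonical toposort: [4, 5, 3, 6, 0, 1, 2]
Compare positions:
  Node 0: index 4 -> 4 (same)
  Node 1: index 5 -> 5 (same)
  Node 2: index 6 -> 6 (same)
  Node 3: index 2 -> 2 (same)
  Node 4: index 0 -> 0 (same)
  Node 5: index 1 -> 1 (same)
  Node 6: index 3 -> 3 (same)
Nodes that changed position: none

Answer: none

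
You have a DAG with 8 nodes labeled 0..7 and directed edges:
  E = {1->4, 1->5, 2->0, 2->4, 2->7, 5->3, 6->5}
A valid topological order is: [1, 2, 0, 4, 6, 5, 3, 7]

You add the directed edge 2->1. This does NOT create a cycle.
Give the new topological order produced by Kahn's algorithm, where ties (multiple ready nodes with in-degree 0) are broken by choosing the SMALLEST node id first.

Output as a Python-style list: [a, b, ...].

Answer: [2, 0, 1, 4, 6, 5, 3, 7]

Derivation:
Old toposort: [1, 2, 0, 4, 6, 5, 3, 7]
Added edge: 2->1
Position of 2 (1) > position of 1 (0). Must reorder: 2 must now come before 1.
Run Kahn's algorithm (break ties by smallest node id):
  initial in-degrees: [1, 1, 0, 1, 2, 2, 0, 1]
  ready (indeg=0): [2, 6]
  pop 2: indeg[0]->0; indeg[1]->0; indeg[4]->1; indeg[7]->0 | ready=[0, 1, 6, 7] | order so far=[2]
  pop 0: no out-edges | ready=[1, 6, 7] | order so far=[2, 0]
  pop 1: indeg[4]->0; indeg[5]->1 | ready=[4, 6, 7] | order so far=[2, 0, 1]
  pop 4: no out-edges | ready=[6, 7] | order so far=[2, 0, 1, 4]
  pop 6: indeg[5]->0 | ready=[5, 7] | order so far=[2, 0, 1, 4, 6]
  pop 5: indeg[3]->0 | ready=[3, 7] | order so far=[2, 0, 1, 4, 6, 5]
  pop 3: no out-edges | ready=[7] | order so far=[2, 0, 1, 4, 6, 5, 3]
  pop 7: no out-edges | ready=[] | order so far=[2, 0, 1, 4, 6, 5, 3, 7]
  Result: [2, 0, 1, 4, 6, 5, 3, 7]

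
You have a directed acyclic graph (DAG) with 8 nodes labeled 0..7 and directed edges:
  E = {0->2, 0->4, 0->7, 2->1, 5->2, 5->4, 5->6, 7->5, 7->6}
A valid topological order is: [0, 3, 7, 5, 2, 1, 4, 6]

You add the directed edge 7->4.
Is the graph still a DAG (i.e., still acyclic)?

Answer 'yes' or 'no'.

Answer: yes

Derivation:
Given toposort: [0, 3, 7, 5, 2, 1, 4, 6]
Position of 7: index 2; position of 4: index 6
New edge 7->4: forward
Forward edge: respects the existing order. Still a DAG, same toposort still valid.
Still a DAG? yes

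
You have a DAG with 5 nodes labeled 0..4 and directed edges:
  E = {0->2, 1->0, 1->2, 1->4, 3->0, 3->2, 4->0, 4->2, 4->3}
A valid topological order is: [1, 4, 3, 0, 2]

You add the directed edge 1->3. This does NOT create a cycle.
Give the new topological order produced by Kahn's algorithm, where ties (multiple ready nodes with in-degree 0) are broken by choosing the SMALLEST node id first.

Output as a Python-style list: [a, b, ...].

Answer: [1, 4, 3, 0, 2]

Derivation:
Old toposort: [1, 4, 3, 0, 2]
Added edge: 1->3
Position of 1 (0) < position of 3 (2). Old order still valid.
Run Kahn's algorithm (break ties by smallest node id):
  initial in-degrees: [3, 0, 4, 2, 1]
  ready (indeg=0): [1]
  pop 1: indeg[0]->2; indeg[2]->3; indeg[3]->1; indeg[4]->0 | ready=[4] | order so far=[1]
  pop 4: indeg[0]->1; indeg[2]->2; indeg[3]->0 | ready=[3] | order so far=[1, 4]
  pop 3: indeg[0]->0; indeg[2]->1 | ready=[0] | order so far=[1, 4, 3]
  pop 0: indeg[2]->0 | ready=[2] | order so far=[1, 4, 3, 0]
  pop 2: no out-edges | ready=[] | order so far=[1, 4, 3, 0, 2]
  Result: [1, 4, 3, 0, 2]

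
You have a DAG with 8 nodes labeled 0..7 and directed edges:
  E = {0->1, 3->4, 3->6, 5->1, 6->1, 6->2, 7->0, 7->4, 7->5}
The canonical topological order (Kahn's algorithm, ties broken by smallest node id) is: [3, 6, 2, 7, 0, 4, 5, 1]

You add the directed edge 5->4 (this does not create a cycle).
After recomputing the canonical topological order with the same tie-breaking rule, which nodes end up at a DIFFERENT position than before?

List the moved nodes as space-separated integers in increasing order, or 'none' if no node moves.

Old toposort: [3, 6, 2, 7, 0, 4, 5, 1]
Added edge 5->4
Recompute Kahn (smallest-id tiebreak):
  initial in-degrees: [1, 3, 1, 0, 3, 1, 1, 0]
  ready (indeg=0): [3, 7]
  pop 3: indeg[4]->2; indeg[6]->0 | ready=[6, 7] | order so far=[3]
  pop 6: indeg[1]->2; indeg[2]->0 | ready=[2, 7] | order so far=[3, 6]
  pop 2: no out-edges | ready=[7] | order so far=[3, 6, 2]
  pop 7: indeg[0]->0; indeg[4]->1; indeg[5]->0 | ready=[0, 5] | order so far=[3, 6, 2, 7]
  pop 0: indeg[1]->1 | ready=[5] | order so far=[3, 6, 2, 7, 0]
  pop 5: indeg[1]->0; indeg[4]->0 | ready=[1, 4] | order so far=[3, 6, 2, 7, 0, 5]
  pop 1: no out-edges | ready=[4] | order so far=[3, 6, 2, 7, 0, 5, 1]
  pop 4: no out-edges | ready=[] | order so far=[3, 6, 2, 7, 0, 5, 1, 4]
New canonical toposort: [3, 6, 2, 7, 0, 5, 1, 4]
Compare positions:
  Node 0: index 4 -> 4 (same)
  Node 1: index 7 -> 6 (moved)
  Node 2: index 2 -> 2 (same)
  Node 3: index 0 -> 0 (same)
  Node 4: index 5 -> 7 (moved)
  Node 5: index 6 -> 5 (moved)
  Node 6: index 1 -> 1 (same)
  Node 7: index 3 -> 3 (same)
Nodes that changed position: 1 4 5

Answer: 1 4 5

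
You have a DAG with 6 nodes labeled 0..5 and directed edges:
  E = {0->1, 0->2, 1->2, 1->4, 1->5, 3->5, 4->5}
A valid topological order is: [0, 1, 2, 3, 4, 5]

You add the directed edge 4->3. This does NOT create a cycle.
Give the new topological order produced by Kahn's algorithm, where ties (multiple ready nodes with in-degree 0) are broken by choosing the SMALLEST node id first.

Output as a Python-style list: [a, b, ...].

Old toposort: [0, 1, 2, 3, 4, 5]
Added edge: 4->3
Position of 4 (4) > position of 3 (3). Must reorder: 4 must now come before 3.
Run Kahn's algorithm (break ties by smallest node id):
  initial in-degrees: [0, 1, 2, 1, 1, 3]
  ready (indeg=0): [0]
  pop 0: indeg[1]->0; indeg[2]->1 | ready=[1] | order so far=[0]
  pop 1: indeg[2]->0; indeg[4]->0; indeg[5]->2 | ready=[2, 4] | order so far=[0, 1]
  pop 2: no out-edges | ready=[4] | order so far=[0, 1, 2]
  pop 4: indeg[3]->0; indeg[5]->1 | ready=[3] | order so far=[0, 1, 2, 4]
  pop 3: indeg[5]->0 | ready=[5] | order so far=[0, 1, 2, 4, 3]
  pop 5: no out-edges | ready=[] | order so far=[0, 1, 2, 4, 3, 5]
  Result: [0, 1, 2, 4, 3, 5]

Answer: [0, 1, 2, 4, 3, 5]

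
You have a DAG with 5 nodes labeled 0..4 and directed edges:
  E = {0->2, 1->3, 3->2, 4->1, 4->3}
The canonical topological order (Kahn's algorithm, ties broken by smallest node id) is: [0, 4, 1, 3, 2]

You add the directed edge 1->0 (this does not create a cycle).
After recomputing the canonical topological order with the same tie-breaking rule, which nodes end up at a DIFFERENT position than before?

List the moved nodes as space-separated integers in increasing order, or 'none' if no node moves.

Old toposort: [0, 4, 1, 3, 2]
Added edge 1->0
Recompute Kahn (smallest-id tiebreak):
  initial in-degrees: [1, 1, 2, 2, 0]
  ready (indeg=0): [4]
  pop 4: indeg[1]->0; indeg[3]->1 | ready=[1] | order so far=[4]
  pop 1: indeg[0]->0; indeg[3]->0 | ready=[0, 3] | order so far=[4, 1]
  pop 0: indeg[2]->1 | ready=[3] | order so far=[4, 1, 0]
  pop 3: indeg[2]->0 | ready=[2] | order so far=[4, 1, 0, 3]
  pop 2: no out-edges | ready=[] | order so far=[4, 1, 0, 3, 2]
New canonical toposort: [4, 1, 0, 3, 2]
Compare positions:
  Node 0: index 0 -> 2 (moved)
  Node 1: index 2 -> 1 (moved)
  Node 2: index 4 -> 4 (same)
  Node 3: index 3 -> 3 (same)
  Node 4: index 1 -> 0 (moved)
Nodes that changed position: 0 1 4

Answer: 0 1 4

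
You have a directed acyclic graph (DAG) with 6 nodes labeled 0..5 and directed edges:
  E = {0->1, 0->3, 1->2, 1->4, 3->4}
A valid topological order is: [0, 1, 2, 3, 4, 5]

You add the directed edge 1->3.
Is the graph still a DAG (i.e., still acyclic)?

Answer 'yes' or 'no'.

Answer: yes

Derivation:
Given toposort: [0, 1, 2, 3, 4, 5]
Position of 1: index 1; position of 3: index 3
New edge 1->3: forward
Forward edge: respects the existing order. Still a DAG, same toposort still valid.
Still a DAG? yes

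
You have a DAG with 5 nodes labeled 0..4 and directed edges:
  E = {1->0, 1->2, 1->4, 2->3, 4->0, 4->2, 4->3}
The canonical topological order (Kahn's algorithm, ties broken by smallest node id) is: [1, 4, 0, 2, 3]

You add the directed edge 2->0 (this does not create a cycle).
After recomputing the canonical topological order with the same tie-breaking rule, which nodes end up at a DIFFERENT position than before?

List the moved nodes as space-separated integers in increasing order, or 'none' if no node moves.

Old toposort: [1, 4, 0, 2, 3]
Added edge 2->0
Recompute Kahn (smallest-id tiebreak):
  initial in-degrees: [3, 0, 2, 2, 1]
  ready (indeg=0): [1]
  pop 1: indeg[0]->2; indeg[2]->1; indeg[4]->0 | ready=[4] | order so far=[1]
  pop 4: indeg[0]->1; indeg[2]->0; indeg[3]->1 | ready=[2] | order so far=[1, 4]
  pop 2: indeg[0]->0; indeg[3]->0 | ready=[0, 3] | order so far=[1, 4, 2]
  pop 0: no out-edges | ready=[3] | order so far=[1, 4, 2, 0]
  pop 3: no out-edges | ready=[] | order so far=[1, 4, 2, 0, 3]
New canonical toposort: [1, 4, 2, 0, 3]
Compare positions:
  Node 0: index 2 -> 3 (moved)
  Node 1: index 0 -> 0 (same)
  Node 2: index 3 -> 2 (moved)
  Node 3: index 4 -> 4 (same)
  Node 4: index 1 -> 1 (same)
Nodes that changed position: 0 2

Answer: 0 2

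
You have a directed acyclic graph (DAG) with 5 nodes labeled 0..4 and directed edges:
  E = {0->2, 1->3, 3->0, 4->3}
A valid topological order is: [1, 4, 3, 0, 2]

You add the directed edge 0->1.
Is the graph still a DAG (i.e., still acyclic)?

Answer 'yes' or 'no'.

Given toposort: [1, 4, 3, 0, 2]
Position of 0: index 3; position of 1: index 0
New edge 0->1: backward (u after v in old order)
Backward edge: old toposort is now invalid. Check if this creates a cycle.
Does 1 already reach 0? Reachable from 1: [0, 1, 2, 3]. YES -> cycle!
Still a DAG? no

Answer: no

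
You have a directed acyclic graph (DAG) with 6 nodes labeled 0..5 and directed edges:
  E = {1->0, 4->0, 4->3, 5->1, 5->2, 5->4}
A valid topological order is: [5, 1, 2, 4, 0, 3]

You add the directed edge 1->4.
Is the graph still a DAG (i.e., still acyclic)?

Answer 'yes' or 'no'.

Given toposort: [5, 1, 2, 4, 0, 3]
Position of 1: index 1; position of 4: index 3
New edge 1->4: forward
Forward edge: respects the existing order. Still a DAG, same toposort still valid.
Still a DAG? yes

Answer: yes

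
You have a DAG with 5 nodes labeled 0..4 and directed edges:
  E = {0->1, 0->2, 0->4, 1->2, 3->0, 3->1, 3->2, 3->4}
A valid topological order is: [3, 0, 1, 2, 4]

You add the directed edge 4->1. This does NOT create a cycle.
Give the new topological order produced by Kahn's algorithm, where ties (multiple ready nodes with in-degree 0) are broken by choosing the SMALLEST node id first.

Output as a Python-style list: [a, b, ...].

Answer: [3, 0, 4, 1, 2]

Derivation:
Old toposort: [3, 0, 1, 2, 4]
Added edge: 4->1
Position of 4 (4) > position of 1 (2). Must reorder: 4 must now come before 1.
Run Kahn's algorithm (break ties by smallest node id):
  initial in-degrees: [1, 3, 3, 0, 2]
  ready (indeg=0): [3]
  pop 3: indeg[0]->0; indeg[1]->2; indeg[2]->2; indeg[4]->1 | ready=[0] | order so far=[3]
  pop 0: indeg[1]->1; indeg[2]->1; indeg[4]->0 | ready=[4] | order so far=[3, 0]
  pop 4: indeg[1]->0 | ready=[1] | order so far=[3, 0, 4]
  pop 1: indeg[2]->0 | ready=[2] | order so far=[3, 0, 4, 1]
  pop 2: no out-edges | ready=[] | order so far=[3, 0, 4, 1, 2]
  Result: [3, 0, 4, 1, 2]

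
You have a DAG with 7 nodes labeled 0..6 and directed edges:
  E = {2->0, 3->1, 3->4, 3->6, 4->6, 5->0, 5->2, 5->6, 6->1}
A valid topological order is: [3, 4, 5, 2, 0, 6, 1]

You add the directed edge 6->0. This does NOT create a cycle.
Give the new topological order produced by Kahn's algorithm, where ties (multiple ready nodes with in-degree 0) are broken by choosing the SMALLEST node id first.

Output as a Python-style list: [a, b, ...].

Answer: [3, 4, 5, 2, 6, 0, 1]

Derivation:
Old toposort: [3, 4, 5, 2, 0, 6, 1]
Added edge: 6->0
Position of 6 (5) > position of 0 (4). Must reorder: 6 must now come before 0.
Run Kahn's algorithm (break ties by smallest node id):
  initial in-degrees: [3, 2, 1, 0, 1, 0, 3]
  ready (indeg=0): [3, 5]
  pop 3: indeg[1]->1; indeg[4]->0; indeg[6]->2 | ready=[4, 5] | order so far=[3]
  pop 4: indeg[6]->1 | ready=[5] | order so far=[3, 4]
  pop 5: indeg[0]->2; indeg[2]->0; indeg[6]->0 | ready=[2, 6] | order so far=[3, 4, 5]
  pop 2: indeg[0]->1 | ready=[6] | order so far=[3, 4, 5, 2]
  pop 6: indeg[0]->0; indeg[1]->0 | ready=[0, 1] | order so far=[3, 4, 5, 2, 6]
  pop 0: no out-edges | ready=[1] | order so far=[3, 4, 5, 2, 6, 0]
  pop 1: no out-edges | ready=[] | order so far=[3, 4, 5, 2, 6, 0, 1]
  Result: [3, 4, 5, 2, 6, 0, 1]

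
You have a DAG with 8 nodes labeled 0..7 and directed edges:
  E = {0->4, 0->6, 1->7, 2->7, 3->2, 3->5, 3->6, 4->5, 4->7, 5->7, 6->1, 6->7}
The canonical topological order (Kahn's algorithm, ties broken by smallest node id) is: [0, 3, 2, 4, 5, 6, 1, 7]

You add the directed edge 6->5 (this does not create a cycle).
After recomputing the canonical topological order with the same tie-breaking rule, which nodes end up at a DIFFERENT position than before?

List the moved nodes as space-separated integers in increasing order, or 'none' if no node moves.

Old toposort: [0, 3, 2, 4, 5, 6, 1, 7]
Added edge 6->5
Recompute Kahn (smallest-id tiebreak):
  initial in-degrees: [0, 1, 1, 0, 1, 3, 2, 5]
  ready (indeg=0): [0, 3]
  pop 0: indeg[4]->0; indeg[6]->1 | ready=[3, 4] | order so far=[0]
  pop 3: indeg[2]->0; indeg[5]->2; indeg[6]->0 | ready=[2, 4, 6] | order so far=[0, 3]
  pop 2: indeg[7]->4 | ready=[4, 6] | order so far=[0, 3, 2]
  pop 4: indeg[5]->1; indeg[7]->3 | ready=[6] | order so far=[0, 3, 2, 4]
  pop 6: indeg[1]->0; indeg[5]->0; indeg[7]->2 | ready=[1, 5] | order so far=[0, 3, 2, 4, 6]
  pop 1: indeg[7]->1 | ready=[5] | order so far=[0, 3, 2, 4, 6, 1]
  pop 5: indeg[7]->0 | ready=[7] | order so far=[0, 3, 2, 4, 6, 1, 5]
  pop 7: no out-edges | ready=[] | order so far=[0, 3, 2, 4, 6, 1, 5, 7]
New canonical toposort: [0, 3, 2, 4, 6, 1, 5, 7]
Compare positions:
  Node 0: index 0 -> 0 (same)
  Node 1: index 6 -> 5 (moved)
  Node 2: index 2 -> 2 (same)
  Node 3: index 1 -> 1 (same)
  Node 4: index 3 -> 3 (same)
  Node 5: index 4 -> 6 (moved)
  Node 6: index 5 -> 4 (moved)
  Node 7: index 7 -> 7 (same)
Nodes that changed position: 1 5 6

Answer: 1 5 6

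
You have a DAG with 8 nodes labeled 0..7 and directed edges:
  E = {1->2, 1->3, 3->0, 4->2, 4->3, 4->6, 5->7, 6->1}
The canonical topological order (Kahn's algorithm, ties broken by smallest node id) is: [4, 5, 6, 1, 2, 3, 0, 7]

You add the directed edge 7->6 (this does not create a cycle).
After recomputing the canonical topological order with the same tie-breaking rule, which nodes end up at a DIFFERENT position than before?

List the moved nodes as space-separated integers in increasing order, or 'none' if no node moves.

Answer: 0 1 2 3 6 7

Derivation:
Old toposort: [4, 5, 6, 1, 2, 3, 0, 7]
Added edge 7->6
Recompute Kahn (smallest-id tiebreak):
  initial in-degrees: [1, 1, 2, 2, 0, 0, 2, 1]
  ready (indeg=0): [4, 5]
  pop 4: indeg[2]->1; indeg[3]->1; indeg[6]->1 | ready=[5] | order so far=[4]
  pop 5: indeg[7]->0 | ready=[7] | order so far=[4, 5]
  pop 7: indeg[6]->0 | ready=[6] | order so far=[4, 5, 7]
  pop 6: indeg[1]->0 | ready=[1] | order so far=[4, 5, 7, 6]
  pop 1: indeg[2]->0; indeg[3]->0 | ready=[2, 3] | order so far=[4, 5, 7, 6, 1]
  pop 2: no out-edges | ready=[3] | order so far=[4, 5, 7, 6, 1, 2]
  pop 3: indeg[0]->0 | ready=[0] | order so far=[4, 5, 7, 6, 1, 2, 3]
  pop 0: no out-edges | ready=[] | order so far=[4, 5, 7, 6, 1, 2, 3, 0]
New canonical toposort: [4, 5, 7, 6, 1, 2, 3, 0]
Compare positions:
  Node 0: index 6 -> 7 (moved)
  Node 1: index 3 -> 4 (moved)
  Node 2: index 4 -> 5 (moved)
  Node 3: index 5 -> 6 (moved)
  Node 4: index 0 -> 0 (same)
  Node 5: index 1 -> 1 (same)
  Node 6: index 2 -> 3 (moved)
  Node 7: index 7 -> 2 (moved)
Nodes that changed position: 0 1 2 3 6 7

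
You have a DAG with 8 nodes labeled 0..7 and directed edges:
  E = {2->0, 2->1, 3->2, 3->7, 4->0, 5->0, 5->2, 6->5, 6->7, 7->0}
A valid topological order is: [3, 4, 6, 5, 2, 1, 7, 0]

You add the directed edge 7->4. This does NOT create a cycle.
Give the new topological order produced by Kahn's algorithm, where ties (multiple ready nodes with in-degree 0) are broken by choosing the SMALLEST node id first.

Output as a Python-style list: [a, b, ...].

Answer: [3, 6, 5, 2, 1, 7, 4, 0]

Derivation:
Old toposort: [3, 4, 6, 5, 2, 1, 7, 0]
Added edge: 7->4
Position of 7 (6) > position of 4 (1). Must reorder: 7 must now come before 4.
Run Kahn's algorithm (break ties by smallest node id):
  initial in-degrees: [4, 1, 2, 0, 1, 1, 0, 2]
  ready (indeg=0): [3, 6]
  pop 3: indeg[2]->1; indeg[7]->1 | ready=[6] | order so far=[3]
  pop 6: indeg[5]->0; indeg[7]->0 | ready=[5, 7] | order so far=[3, 6]
  pop 5: indeg[0]->3; indeg[2]->0 | ready=[2, 7] | order so far=[3, 6, 5]
  pop 2: indeg[0]->2; indeg[1]->0 | ready=[1, 7] | order so far=[3, 6, 5, 2]
  pop 1: no out-edges | ready=[7] | order so far=[3, 6, 5, 2, 1]
  pop 7: indeg[0]->1; indeg[4]->0 | ready=[4] | order so far=[3, 6, 5, 2, 1, 7]
  pop 4: indeg[0]->0 | ready=[0] | order so far=[3, 6, 5, 2, 1, 7, 4]
  pop 0: no out-edges | ready=[] | order so far=[3, 6, 5, 2, 1, 7, 4, 0]
  Result: [3, 6, 5, 2, 1, 7, 4, 0]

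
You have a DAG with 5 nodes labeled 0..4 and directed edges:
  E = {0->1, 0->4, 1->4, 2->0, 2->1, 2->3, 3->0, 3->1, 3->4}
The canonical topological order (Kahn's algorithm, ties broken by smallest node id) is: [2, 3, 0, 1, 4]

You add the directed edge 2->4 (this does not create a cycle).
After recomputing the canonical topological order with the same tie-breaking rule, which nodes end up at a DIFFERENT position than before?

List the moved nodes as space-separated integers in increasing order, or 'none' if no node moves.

Answer: none

Derivation:
Old toposort: [2, 3, 0, 1, 4]
Added edge 2->4
Recompute Kahn (smallest-id tiebreak):
  initial in-degrees: [2, 3, 0, 1, 4]
  ready (indeg=0): [2]
  pop 2: indeg[0]->1; indeg[1]->2; indeg[3]->0; indeg[4]->3 | ready=[3] | order so far=[2]
  pop 3: indeg[0]->0; indeg[1]->1; indeg[4]->2 | ready=[0] | order so far=[2, 3]
  pop 0: indeg[1]->0; indeg[4]->1 | ready=[1] | order so far=[2, 3, 0]
  pop 1: indeg[4]->0 | ready=[4] | order so far=[2, 3, 0, 1]
  pop 4: no out-edges | ready=[] | order so far=[2, 3, 0, 1, 4]
New canonical toposort: [2, 3, 0, 1, 4]
Compare positions:
  Node 0: index 2 -> 2 (same)
  Node 1: index 3 -> 3 (same)
  Node 2: index 0 -> 0 (same)
  Node 3: index 1 -> 1 (same)
  Node 4: index 4 -> 4 (same)
Nodes that changed position: none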